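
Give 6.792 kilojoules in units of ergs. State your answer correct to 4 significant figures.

1 kilojoule = 1.00000e+10 erg.
Thus 6.792 × 1.00000e+10 ≈ 6.792e+10 erg.

6.792e+10 ergs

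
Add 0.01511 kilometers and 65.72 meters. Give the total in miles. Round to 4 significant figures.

0.05023 mi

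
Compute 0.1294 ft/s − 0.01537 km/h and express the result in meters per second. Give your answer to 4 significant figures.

0.03517 m/s

0.1294 ft/s = 0.0394411 m/s and 0.01537 km/h = 0.00426944 m/s.
0.0394411 − 0.00426944 ≈ 0.03517 m/s.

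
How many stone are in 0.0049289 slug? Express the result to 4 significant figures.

1 slug = 2.29815 st.
Thus 0.0049289 × 2.29815 ≈ 0.01133 st.

0.01133 st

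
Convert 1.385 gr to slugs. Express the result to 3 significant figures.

6.15e-6 slug

1 grain = 4.44014e-6 slug.
Then 1.385 × 4.44014e-6 ≈ 6.15e-6 slug.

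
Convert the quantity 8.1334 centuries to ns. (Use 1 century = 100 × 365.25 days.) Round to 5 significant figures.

1 century = 3.15576e+18 ns.
Thus 8.1334 × 3.15576e+18 ≈ 2.5667e+19 ns.

2.5667e+19 nanoseconds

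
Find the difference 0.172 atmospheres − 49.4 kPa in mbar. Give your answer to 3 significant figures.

-320 mbar

0.172 atm = 174.279 mbar and 49.4 kPa = 494.000 mbar.
174.279 − 494.000 ≈ -320 mbar.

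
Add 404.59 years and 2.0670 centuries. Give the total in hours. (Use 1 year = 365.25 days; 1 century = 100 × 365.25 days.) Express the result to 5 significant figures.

5.3586 × 10^6 hours

404.59 yr = 3.54664 × 10^6 h and 2.0670 century = 1.81193 × 10^6 h.
3.54664 × 10^6 + 1.81193 × 10^6 ≈ 5.3586 × 10^6 h.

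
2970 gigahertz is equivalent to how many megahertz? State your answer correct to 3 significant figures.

2.97e+6 megahertz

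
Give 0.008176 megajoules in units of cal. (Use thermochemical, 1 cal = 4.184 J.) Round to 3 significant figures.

1 MJ = 239006 calories.
Thus 0.008176 × 239006 ≈ 1950 cal.

1950 cal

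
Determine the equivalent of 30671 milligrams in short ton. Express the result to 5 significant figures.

1 milligram = 1.10231 × 10^-9 short tons.
So 30671 × 1.10231 × 10^-9 ≈ 3.3809 × 10^-5 short ton.

3.3809 × 10^-5 short ton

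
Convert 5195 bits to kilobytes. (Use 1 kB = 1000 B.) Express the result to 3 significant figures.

1 bit = 0.000125000 kB.
5195 × 0.000125000 ≈ 0.649 kB.

0.649 kB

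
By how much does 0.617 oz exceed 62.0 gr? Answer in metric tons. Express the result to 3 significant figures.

0.617 oz = 1.74917 × 10^-5 t and 62.0 gr = 4.01753 × 10^-6 t.
1.74917 × 10^-5 − 4.01753 × 10^-6 ≈ 1.35 × 10^-5 t.

1.35 × 10^-5 t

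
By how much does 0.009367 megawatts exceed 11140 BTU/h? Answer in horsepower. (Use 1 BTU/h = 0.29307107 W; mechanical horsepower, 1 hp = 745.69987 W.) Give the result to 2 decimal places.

8.18 hp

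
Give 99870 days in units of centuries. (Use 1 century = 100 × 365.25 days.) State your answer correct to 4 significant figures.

1 d = 2.73785 × 10^-5 centuries.
99870 × 2.73785 × 10^-5 ≈ 2.734 century.

2.734 century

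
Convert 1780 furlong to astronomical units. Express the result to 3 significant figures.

1 furlong = 1.34473 × 10^-9 au.
Thus 1780 × 1.34473 × 10^-9 ≈ 2.39 × 10^-6 au.

2.39 × 10^-6 au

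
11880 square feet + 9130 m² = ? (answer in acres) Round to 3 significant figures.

2.53 acre

11880 ft² = 0.272727 acre and 9130 m² = 2.25607 acre.
0.272727 + 2.25607 ≈ 2.53 acre.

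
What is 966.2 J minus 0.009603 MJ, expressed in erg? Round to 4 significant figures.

-8.637e+10 erg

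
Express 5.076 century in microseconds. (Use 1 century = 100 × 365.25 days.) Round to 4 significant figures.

1 century = 3.15576 × 10^15 μs.
5.076 × 3.15576 × 10^15 ≈ 1.602 × 10^16 μs.

1.602 × 10^16 microseconds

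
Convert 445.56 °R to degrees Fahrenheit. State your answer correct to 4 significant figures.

°R = °F + 459.67.
Applying the formula gives -14.11 °F.

-14.11 °F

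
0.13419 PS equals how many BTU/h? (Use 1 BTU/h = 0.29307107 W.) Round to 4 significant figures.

1 metric horsepower = 2509.63 BTU per hour.
Then 0.13419 × 2509.63 ≈ 336.8 BTU/h.

336.8 BTU per hour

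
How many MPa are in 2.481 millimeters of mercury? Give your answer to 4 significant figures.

0.0003308 MPa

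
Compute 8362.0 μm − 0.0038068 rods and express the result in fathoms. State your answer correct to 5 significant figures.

-0.0058963 fathom

8362.0 μm = 0.00457240 fathom and 0.0038068 rod = 0.0104687 fathom.
0.00457240 − 0.0104687 ≈ -0.0058963 fathom.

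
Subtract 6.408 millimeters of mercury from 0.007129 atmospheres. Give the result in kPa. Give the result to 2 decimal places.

-0.13 kPa

0.007129 atm = 0.722346 kPa and 6.408 mmHg = 0.854330 kPa.
0.722346 − 0.854330 ≈ -0.13 kPa.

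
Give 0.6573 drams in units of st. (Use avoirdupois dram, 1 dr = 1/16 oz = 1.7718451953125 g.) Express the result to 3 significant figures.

0.000183 st

1 dram = 0.000279018 st.
0.6573 × 0.000279018 ≈ 0.000183 st.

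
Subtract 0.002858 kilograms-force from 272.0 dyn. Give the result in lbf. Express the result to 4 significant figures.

-0.005689 lbf

272.0 dyn = 0.000611480 lbf and 0.002858 kgf = 0.00630081 lbf.
0.000611480 − 0.00630081 ≈ -0.005689 lbf.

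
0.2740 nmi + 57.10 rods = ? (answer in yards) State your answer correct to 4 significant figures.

869.0 yd

0.2740 nmi = 554.952 yd and 57.10 rod = 314.050 yd.
554.952 + 314.050 ≈ 869.0 yd.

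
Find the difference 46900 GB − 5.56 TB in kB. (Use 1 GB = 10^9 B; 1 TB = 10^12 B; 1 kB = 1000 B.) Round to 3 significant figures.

4.13 × 10^10 kB

46900 GB = 4.69000 × 10^10 kB and 5.56 TB = 5.56000 × 10^9 kB.
4.69000 × 10^10 − 5.56000 × 10^9 ≈ 4.13 × 10^10 kB.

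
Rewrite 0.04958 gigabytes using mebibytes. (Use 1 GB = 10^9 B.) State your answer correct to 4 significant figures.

47.28 mebibytes

1 gigabyte = 953.674 MiB.
Then 0.04958 × 953.674 ≈ 47.28 MiB.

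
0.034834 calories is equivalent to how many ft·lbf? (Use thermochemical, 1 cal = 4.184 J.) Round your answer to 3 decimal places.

0.107 foot-pounds

1 calorie = 3.08596 ft·lbf.
Thus 0.034834 × 3.08596 ≈ 0.107 ft·lbf.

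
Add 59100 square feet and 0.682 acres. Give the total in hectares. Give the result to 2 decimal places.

0.83 ha

59100 ft² = 0.549057 ha and 0.682 acre = 0.275996 ha.
0.549057 + 0.275996 ≈ 0.83 ha.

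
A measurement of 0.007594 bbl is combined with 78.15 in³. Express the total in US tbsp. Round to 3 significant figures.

168 US tbsp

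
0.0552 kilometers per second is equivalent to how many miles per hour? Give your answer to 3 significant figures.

123 mph

1 km/s = 2236.94 miles per hour.
So 0.0552 × 2236.94 ≈ 123 mph.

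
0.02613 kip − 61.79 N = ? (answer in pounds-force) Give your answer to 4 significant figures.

12.24 pounds-force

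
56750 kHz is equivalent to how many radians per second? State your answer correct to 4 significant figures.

3.566e+8 radians per second

1 kHz = 6283.19 rad/s.
So 56750 × 6283.19 ≈ 3.566e+8 rad/s.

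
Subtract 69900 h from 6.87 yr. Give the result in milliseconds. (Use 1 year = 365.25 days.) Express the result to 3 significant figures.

-3.48e+10 ms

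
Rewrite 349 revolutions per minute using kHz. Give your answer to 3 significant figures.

0.00582 kilohertz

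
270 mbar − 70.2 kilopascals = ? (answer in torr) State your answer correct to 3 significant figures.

-324 torr

270 mbar = 202.517 torr and 70.2 kPa = 526.543 torr.
202.517 − 526.543 ≈ -324 torr.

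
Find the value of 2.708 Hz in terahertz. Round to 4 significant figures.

2.708 × 10^-12 THz

1 hertz = 1.00000 × 10^-12 terahertz.
Then 2.708 × 1.00000 × 10^-12 ≈ 2.708 × 10^-12 THz.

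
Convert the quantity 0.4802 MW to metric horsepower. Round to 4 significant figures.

652.9 PS

1 megawatt = 1359.62 PS.
Thus 0.4802 × 1359.62 ≈ 652.9 PS.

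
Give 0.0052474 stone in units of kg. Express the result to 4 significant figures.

1 stone = 6.35029 kg.
0.0052474 × 6.35029 ≈ 0.03332 kg.

0.03332 kilograms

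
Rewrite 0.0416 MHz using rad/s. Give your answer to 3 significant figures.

261000 radians per second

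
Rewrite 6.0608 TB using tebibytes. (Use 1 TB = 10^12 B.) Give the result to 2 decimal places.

5.51 TiB

1 terabyte = 0.909495 TiB.
Then 6.0608 × 0.909495 ≈ 5.51 TiB.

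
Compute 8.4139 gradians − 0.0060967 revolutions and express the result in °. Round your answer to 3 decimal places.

5.378 °

8.4139 grad = 7.57251 ° and 0.0060967 rev = 2.19481 °.
7.57251 − 2.19481 ≈ 5.378 °.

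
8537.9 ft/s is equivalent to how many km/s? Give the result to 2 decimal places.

2.60 kilometers per second

1 ft/s = 0.000304800 kilometers per second.
So 8537.9 × 0.000304800 ≈ 2.60 km/s.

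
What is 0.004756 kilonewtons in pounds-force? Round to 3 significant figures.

1.07 pounds-force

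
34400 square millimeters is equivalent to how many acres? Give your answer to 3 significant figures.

1 mm² = 2.47105e-10 acre.
34400 × 2.47105e-10 ≈ 8.50e-6 acre.

8.50e-6 acre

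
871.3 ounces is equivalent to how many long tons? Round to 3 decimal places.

1 ounce = 2.79018 × 10^-5 long tons.
871.3 × 2.79018 × 10^-5 ≈ 0.024 long ton.

0.024 long ton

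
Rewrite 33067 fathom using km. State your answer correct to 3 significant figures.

1 fathom = 0.00182880 km.
So 33067 × 0.00182880 ≈ 60.5 km.

60.5 kilometers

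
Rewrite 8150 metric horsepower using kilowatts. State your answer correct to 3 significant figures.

5990 kW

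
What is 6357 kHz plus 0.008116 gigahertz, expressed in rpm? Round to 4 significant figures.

6357 kHz = 3.81420 × 10^8 rpm and 0.008116 GHz = 4.86960 × 10^8 rpm.
3.81420 × 10^8 + 4.86960 × 10^8 ≈ 8.684 × 10^8 rpm.

8.684 × 10^8 rpm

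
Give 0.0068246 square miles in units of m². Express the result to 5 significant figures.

17676 m²

1 square mile = 2.58999e+6 square meters.
Thus 0.0068246 × 2.58999e+6 ≈ 17676 m².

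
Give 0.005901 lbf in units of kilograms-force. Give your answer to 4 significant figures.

0.002677 kilograms-force

1 pound-force = 0.453592 kgf.
Thus 0.005901 × 0.453592 ≈ 0.002677 kgf.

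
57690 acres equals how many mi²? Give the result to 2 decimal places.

1 acre = 0.00156250 mi².
So 57690 × 0.00156250 ≈ 90.14 mi².

90.14 mi²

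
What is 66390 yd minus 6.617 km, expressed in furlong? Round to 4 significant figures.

66390 yd = 301.773 furlong and 6.617 km = 32.8929 furlong.
301.773 − 32.8929 ≈ 268.9 furlong.

268.9 furlongs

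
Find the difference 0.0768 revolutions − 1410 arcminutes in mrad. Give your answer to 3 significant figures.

72.4 milliradians

0.0768 rev = 482.549 mrad and 1410 arcmin = 410.152 mrad.
482.549 − 410.152 ≈ 72.4 mrad.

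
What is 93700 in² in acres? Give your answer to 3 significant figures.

1 square inch = 1.59423e-7 acres.
93700 × 1.59423e-7 ≈ 0.0149 acre.

0.0149 acre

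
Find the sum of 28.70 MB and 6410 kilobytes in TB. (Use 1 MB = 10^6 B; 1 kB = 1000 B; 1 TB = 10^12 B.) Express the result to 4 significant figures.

3.511e-5 terabytes

28.70 MB = 2.87000e-5 TB and 6410 kB = 6.41000e-6 TB.
2.87000e-5 + 6.41000e-6 ≈ 3.511e-5 TB.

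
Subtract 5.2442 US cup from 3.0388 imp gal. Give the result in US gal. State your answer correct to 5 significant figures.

3.3217 US gal

3.0388 imp gal = 3.649447 US gal and 5.2442 US cup = 0.3277625 US gal.
3.649447 − 0.3277625 ≈ 3.3217 US gal.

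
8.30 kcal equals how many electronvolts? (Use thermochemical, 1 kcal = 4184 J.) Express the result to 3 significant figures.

1 kilocalorie = 2.61145 × 10^22 eV.
8.30 × 2.61145 × 10^22 ≈ 2.17 × 10^23 eV.

2.17 × 10^23 electronvolts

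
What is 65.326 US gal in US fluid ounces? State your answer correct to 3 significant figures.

1 US gal = 128.000 US fl oz.
65.326 × 128.000 ≈ 8360 US fl oz.

8360 US fluid ounces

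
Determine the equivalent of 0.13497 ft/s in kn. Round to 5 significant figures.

0.079968 knots

1 foot per second = 0.592484 kn.
So 0.13497 × 0.592484 ≈ 0.079968 kn.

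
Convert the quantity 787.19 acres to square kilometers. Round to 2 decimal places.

3.19 km²

1 acre = 0.00404686 km².
787.19 × 0.00404686 ≈ 3.19 km².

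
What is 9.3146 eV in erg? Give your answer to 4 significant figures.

1 electronvolt = 1.60218 × 10^-12 erg.
Thus 9.3146 × 1.60218 × 10^-12 ≈ 1.492 × 10^-11 erg.

1.492 × 10^-11 erg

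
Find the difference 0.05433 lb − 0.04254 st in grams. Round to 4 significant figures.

0.05433 lb = 24.6437 g and 0.04254 st = 270.141 g.
24.6437 − 270.141 ≈ -245.5 g.

-245.5 grams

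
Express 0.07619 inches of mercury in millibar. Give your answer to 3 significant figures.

2.58 millibar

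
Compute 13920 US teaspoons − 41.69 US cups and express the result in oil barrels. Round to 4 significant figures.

0.3695 bbl

13920 US tsp = 0.431548 bbl and 41.69 US cup = 0.0620387 bbl.
0.431548 − 0.0620387 ≈ 0.3695 bbl.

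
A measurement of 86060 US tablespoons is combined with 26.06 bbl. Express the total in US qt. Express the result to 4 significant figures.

5723 US qt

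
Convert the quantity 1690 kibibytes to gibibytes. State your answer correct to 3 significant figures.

1 KiB = 9.53674 × 10^-7 gibibytes.
Thus 1690 × 9.53674 × 10^-7 ≈ 0.00161 GiB.

0.00161 gibibytes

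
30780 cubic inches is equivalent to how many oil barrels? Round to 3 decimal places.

3.173 oil barrels

1 cubic inch = 0.000103072 bbl.
Then 30780 × 0.000103072 ≈ 3.173 bbl.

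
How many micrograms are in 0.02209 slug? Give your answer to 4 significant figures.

1 slug = 1.45939e+10 μg.
Then 0.02209 × 1.45939e+10 ≈ 3.224e+8 μg.

3.224e+8 μg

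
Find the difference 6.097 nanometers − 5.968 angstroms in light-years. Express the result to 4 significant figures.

5.814 × 10^-25 ly

6.097 nm = 6.44453 × 10^-25 ly and 5.968 Å = 6.30818 × 10^-26 ly.
6.44453 × 10^-25 − 6.30818 × 10^-26 ≈ 5.814 × 10^-25 ly.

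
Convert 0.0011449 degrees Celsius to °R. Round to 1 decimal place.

°R = (°C + 273.15) × 9/5.
Applying the formula gives 491.7 °R.

491.7 degrees Rankine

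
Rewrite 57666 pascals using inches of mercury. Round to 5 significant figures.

17.029 inches of mercury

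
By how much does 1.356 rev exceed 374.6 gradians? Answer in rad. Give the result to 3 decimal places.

2.636 rad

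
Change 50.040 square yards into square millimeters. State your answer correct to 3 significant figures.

4.18 × 10^7 square millimeters

1 yd² = 836127 square millimeters.
50.040 × 836127 ≈ 4.18 × 10^7 mm².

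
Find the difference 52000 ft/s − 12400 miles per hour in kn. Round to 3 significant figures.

52000 ft/s = 30809.2 kn and 12400 mph = 10775.3 kn.
30809.2 − 10775.3 ≈ 20000 kn.

20000 kn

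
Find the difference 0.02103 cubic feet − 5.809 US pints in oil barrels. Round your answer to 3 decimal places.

0.02103 ft³ = 0.00374560 bbl and 5.809 US pt = 0.0172887 bbl.
0.00374560 − 0.0172887 ≈ -0.014 bbl.

-0.014 oil barrels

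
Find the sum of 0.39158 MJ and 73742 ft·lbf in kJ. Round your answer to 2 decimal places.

491.56 kJ

0.39158 MJ = 391.580 kJ and 73742 ft·lbf = 99.9807 kJ.
391.580 + 99.9807 ≈ 491.56 kJ.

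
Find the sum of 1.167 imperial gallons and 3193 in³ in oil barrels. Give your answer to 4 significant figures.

0.3625 bbl

1.167 imp gal = 0.0333693 bbl and 3193 in³ = 0.329107 bbl.
0.0333693 + 0.329107 ≈ 0.3625 bbl.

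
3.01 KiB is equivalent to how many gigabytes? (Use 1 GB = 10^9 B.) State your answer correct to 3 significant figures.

3.08 × 10^-6 GB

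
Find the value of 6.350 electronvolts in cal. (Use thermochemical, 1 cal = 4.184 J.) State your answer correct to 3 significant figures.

2.43 × 10^-19 calories

1 eV = 3.82929 × 10^-20 cal.
Then 6.350 × 3.82929 × 10^-20 ≈ 2.43 × 10^-19 cal.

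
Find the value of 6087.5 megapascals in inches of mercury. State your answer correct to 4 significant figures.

1.798e+6 inches of mercury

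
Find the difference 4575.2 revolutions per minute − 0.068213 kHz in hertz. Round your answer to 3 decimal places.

8.040 hertz

4575.2 rpm = 76.2533 Hz and 0.068213 kHz = 68.2130 Hz.
76.2533 − 68.2130 ≈ 8.040 Hz.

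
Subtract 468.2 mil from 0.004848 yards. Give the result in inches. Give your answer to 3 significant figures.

0.004848 yd = 0.174528 in and 468.2 mil = 0.468200 in.
0.174528 − 0.468200 ≈ -0.294 in.

-0.294 in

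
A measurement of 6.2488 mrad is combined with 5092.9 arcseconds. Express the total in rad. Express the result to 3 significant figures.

0.0309 radians

6.2488 mrad = 0.00624880 rad and 5092.9 arcsec = 0.0246911 rad.
0.00624880 + 0.0246911 ≈ 0.0309 rad.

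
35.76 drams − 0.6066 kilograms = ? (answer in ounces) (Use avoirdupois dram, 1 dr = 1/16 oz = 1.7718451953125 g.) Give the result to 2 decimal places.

35.76 dr = 2.23500 oz and 0.6066 kg = 21.3972 oz.
2.23500 − 21.3972 ≈ -19.16 oz.

-19.16 oz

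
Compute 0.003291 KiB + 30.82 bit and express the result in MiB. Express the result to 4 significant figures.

6.888 × 10^-6 mebibytes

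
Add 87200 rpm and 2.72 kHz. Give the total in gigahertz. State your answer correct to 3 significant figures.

87200 rpm = 1.45333e-6 GHz and 2.72 kHz = 2.72000e-6 GHz.
1.45333e-6 + 2.72000e-6 ≈ 4.17e-6 GHz.

4.17e-6 GHz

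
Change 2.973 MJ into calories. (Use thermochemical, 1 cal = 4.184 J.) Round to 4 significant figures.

710600 cal

1 MJ = 239006 calories.
2.973 × 239006 ≈ 710600 cal.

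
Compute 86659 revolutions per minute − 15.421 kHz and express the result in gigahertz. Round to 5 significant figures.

86659 rpm = 1.44432e-6 GHz and 15.421 kHz = 1.54210e-5 GHz.
1.44432e-6 − 1.54210e-5 ≈ -1.3977e-5 GHz.

-1.3977e-5 GHz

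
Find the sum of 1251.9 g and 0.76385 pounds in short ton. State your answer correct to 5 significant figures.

1251.9 g = 0.00137998 short ton and 0.76385 lb = 0.000381925 short ton.
0.00137998 + 0.000381925 ≈ 0.0017619 short ton.

0.0017619 short tons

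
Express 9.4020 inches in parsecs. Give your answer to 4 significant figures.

7.739e-18 pc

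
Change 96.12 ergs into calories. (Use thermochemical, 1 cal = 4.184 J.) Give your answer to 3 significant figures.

1 erg = 2.39006 × 10^-8 calories.
96.12 × 2.39006 × 10^-8 ≈ 2.30 × 10^-6 cal.

2.30 × 10^-6 cal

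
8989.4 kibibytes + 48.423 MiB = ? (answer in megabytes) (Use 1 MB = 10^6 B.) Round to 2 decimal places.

59.98 megabytes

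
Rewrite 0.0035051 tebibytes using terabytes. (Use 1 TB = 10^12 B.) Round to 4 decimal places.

0.0039 TB

1 tebibyte = 1.09951 TB.
So 0.0035051 × 1.09951 ≈ 0.0039 TB.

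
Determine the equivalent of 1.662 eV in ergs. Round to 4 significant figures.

1 electronvolt = 1.60218 × 10^-12 ergs.
So 1.662 × 1.60218 × 10^-12 ≈ 2.663 × 10^-12 erg.

2.663 × 10^-12 ergs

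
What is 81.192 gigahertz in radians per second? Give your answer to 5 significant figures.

1 GHz = 6.28319 × 10^9 radians per second.
Thus 81.192 × 6.28319 × 10^9 ≈ 5.1014 × 10^11 rad/s.

5.1014 × 10^11 radians per second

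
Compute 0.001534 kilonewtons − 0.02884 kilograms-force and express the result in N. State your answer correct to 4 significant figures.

0.001534 kN = 1.53400 N and 0.02884 kgf = 0.282824 N.
1.53400 − 0.282824 ≈ 1.251 N.

1.251 N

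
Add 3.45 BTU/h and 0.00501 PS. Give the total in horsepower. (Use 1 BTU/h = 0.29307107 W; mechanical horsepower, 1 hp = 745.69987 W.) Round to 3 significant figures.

3.45 BTU/h = 0.00135590 hp and 0.00501 PS = 0.00494146 hp.
0.00135590 + 0.00494146 ≈ 0.00630 hp.

0.00630 hp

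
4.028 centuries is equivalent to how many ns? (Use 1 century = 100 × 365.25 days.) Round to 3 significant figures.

1.27 × 10^19 ns

1 century = 3.15576 × 10^18 nanoseconds.
Thus 4.028 × 3.15576 × 10^18 ≈ 1.27 × 10^19 ns.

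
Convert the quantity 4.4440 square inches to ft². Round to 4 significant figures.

0.03086 square feet

1 in² = 0.00694444 square feet.
Then 4.4440 × 0.00694444 ≈ 0.03086 ft².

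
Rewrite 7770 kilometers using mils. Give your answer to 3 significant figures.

3.06e+11 mil

1 km = 3.93701e+7 mil.
Thus 7770 × 3.93701e+7 ≈ 3.06e+11 mil.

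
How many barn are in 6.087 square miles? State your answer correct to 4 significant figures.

1.577 × 10^35 barn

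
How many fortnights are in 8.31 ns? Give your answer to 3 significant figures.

1 nanosecond = 8.26720 × 10^-16 fortnight.
So 8.31 × 8.26720 × 10^-16 ≈ 6.87 × 10^-15 fortnight.

6.87 × 10^-15 fortnight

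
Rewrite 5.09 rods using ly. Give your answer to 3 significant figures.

2.71e-15 ly

1 rod = 5.31587e-16 light-years.
Thus 5.09 × 5.31587e-16 ≈ 2.71e-15 ly.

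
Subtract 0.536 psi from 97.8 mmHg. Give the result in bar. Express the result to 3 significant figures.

0.0934 bar

97.8 mmHg = 0.130389 bar and 0.536 psi = 0.0369559 bar.
0.130389 − 0.0369559 ≈ 0.0934 bar.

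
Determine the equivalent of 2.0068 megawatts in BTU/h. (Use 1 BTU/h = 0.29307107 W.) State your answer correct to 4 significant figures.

6.847 × 10^6 BTU/h

1 megawatt = 3.41214 × 10^6 BTU/h.
Thus 2.0068 × 3.41214 × 10^6 ≈ 6.847 × 10^6 BTU/h.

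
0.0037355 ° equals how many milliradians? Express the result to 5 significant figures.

1 degree = 17.4533 milliradians.
Thus 0.0037355 × 17.4533 ≈ 0.065197 mrad.

0.065197 mrad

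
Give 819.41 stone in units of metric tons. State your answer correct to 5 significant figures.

5.2035 t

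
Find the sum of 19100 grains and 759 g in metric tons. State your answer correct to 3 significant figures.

19100 gr = 0.00123766 t and 759 g = 0.000759000 t.
0.00123766 + 0.000759000 ≈ 0.00200 t.

0.00200 t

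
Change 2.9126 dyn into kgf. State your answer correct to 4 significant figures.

2.970e-6 kilograms-force

1 dyne = 1.01972e-6 kilograms-force.
Thus 2.9126 × 1.01972e-6 ≈ 2.970e-6 kgf.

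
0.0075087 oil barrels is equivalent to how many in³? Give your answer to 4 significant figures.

1 bbl = 9702.00 cubic inches.
Thus 0.0075087 × 9702.00 ≈ 72.85 in³.

72.85 in³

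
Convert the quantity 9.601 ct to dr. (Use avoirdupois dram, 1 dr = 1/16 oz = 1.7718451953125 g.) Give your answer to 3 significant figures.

1 carat = 0.112877 dr.
So 9.601 × 0.112877 ≈ 1.08 dr.

1.08 dr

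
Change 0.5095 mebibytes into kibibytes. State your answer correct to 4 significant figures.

521.7 KiB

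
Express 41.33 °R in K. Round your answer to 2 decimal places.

°R = K × 9/5.
Applying the formula gives 22.96 K.

22.96 kelvins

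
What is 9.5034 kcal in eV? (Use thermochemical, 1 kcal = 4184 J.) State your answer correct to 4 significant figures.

2.482 × 10^23 eV

1 kcal = 2.61145 × 10^22 eV.
So 9.5034 × 2.61145 × 10^22 ≈ 2.482 × 10^23 eV.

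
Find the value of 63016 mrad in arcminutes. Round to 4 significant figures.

216600 arcminutes

1 milliradian = 3.43775 arcmin.
So 63016 × 3.43775 ≈ 216600 arcmin.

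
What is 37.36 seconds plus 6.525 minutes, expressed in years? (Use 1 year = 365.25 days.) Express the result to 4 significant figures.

37.36 s = 1.18387 × 10^-6 yr and 6.525 min = 1.24059 × 10^-5 yr.
1.18387 × 10^-6 + 1.24059 × 10^-5 ≈ 1.359 × 10^-5 yr.

1.359 × 10^-5 years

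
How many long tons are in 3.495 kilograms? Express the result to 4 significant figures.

1 kilogram = 0.000984207 long ton.
So 3.495 × 0.000984207 ≈ 0.003440 long ton.

0.003440 long tons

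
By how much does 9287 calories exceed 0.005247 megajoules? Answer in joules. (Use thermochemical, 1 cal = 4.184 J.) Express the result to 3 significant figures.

9287 cal = 38856.8 J and 0.005247 MJ = 5247.00 J.
38856.8 − 5247.00 ≈ 33600 J.

33600 joules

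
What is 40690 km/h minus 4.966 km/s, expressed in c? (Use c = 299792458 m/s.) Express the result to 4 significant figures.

2.114 × 10^-5 c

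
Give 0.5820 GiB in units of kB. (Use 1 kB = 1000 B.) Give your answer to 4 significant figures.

624900 kilobytes

1 gibibyte = 1.07374 × 10^6 kilobytes.
Thus 0.5820 × 1.07374 × 10^6 ≈ 624900 kB.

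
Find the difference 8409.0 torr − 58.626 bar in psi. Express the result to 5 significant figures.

-687.70 psi

8409.0 torr = 162.6029 psi and 58.626 bar = 850.2982 psi.
162.6029 − 850.2982 ≈ -687.70 psi.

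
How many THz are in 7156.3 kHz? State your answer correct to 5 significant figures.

7.1563e-6 terahertz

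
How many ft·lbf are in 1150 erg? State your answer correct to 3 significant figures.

8.48 × 10^-5 ft·lbf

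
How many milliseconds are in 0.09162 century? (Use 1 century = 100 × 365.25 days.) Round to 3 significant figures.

2.89e+11 ms

1 century = 3.15576e+12 milliseconds.
Thus 0.09162 × 3.15576e+12 ≈ 2.89e+11 ms.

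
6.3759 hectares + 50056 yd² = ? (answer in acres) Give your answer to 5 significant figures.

6.3759 ha = 15.7552 acre and 50056 yd² = 10.3421 acre.
15.7552 + 10.3421 ≈ 26.097 acre.

26.097 acres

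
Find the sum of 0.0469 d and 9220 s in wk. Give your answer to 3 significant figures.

0.0219 wk

0.0469 d = 0.00670000 wk and 9220 s = 0.0152447 wk.
0.00670000 + 0.0152447 ≈ 0.0219 wk.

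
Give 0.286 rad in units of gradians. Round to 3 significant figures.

1 rad = 63.6620 grad.
0.286 × 63.6620 ≈ 18.2 grad.

18.2 gradians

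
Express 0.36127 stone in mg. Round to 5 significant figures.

1 st = 6.35029e+6 mg.
So 0.36127 × 6.35029e+6 ≈ 2.2942e+6 mg.

2.2942e+6 mg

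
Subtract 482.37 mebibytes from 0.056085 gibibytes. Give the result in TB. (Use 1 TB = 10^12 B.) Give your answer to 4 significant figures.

-0.0004456 TB

0.056085 GiB = 6.02208 × 10^-5 TB and 482.37 MiB = 0.000505802 TB.
6.02208 × 10^-5 − 0.000505802 ≈ -0.0004456 TB.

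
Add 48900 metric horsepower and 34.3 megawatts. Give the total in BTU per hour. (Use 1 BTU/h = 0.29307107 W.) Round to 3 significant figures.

2.40e+8 BTU per hour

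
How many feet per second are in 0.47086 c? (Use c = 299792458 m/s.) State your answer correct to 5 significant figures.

4.6312 × 10^8 ft/s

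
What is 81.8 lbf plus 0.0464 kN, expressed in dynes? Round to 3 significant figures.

4.10 × 10^7 dyn

81.8 lbf = 3.63865 × 10^7 dyn and 0.0464 kN = 4.64000 × 10^6 dyn.
3.63865 × 10^7 + 4.64000 × 10^6 ≈ 4.10 × 10^7 dyn.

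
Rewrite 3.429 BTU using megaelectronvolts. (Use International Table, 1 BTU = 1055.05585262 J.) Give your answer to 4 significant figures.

2.258e+16 MeV

1 BTU = 6.58514e+15 megaelectronvolts.
3.429 × 6.58514e+15 ≈ 2.258e+16 MeV.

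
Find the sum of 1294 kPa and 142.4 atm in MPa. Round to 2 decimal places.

15.72 MPa

1294 kPa = 1.29400 MPa and 142.4 atm = 14.4287 MPa.
1.29400 + 14.4287 ≈ 15.72 MPa.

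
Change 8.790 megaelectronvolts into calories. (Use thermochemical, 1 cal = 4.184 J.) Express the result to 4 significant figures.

3.366 × 10^-13 calories

1 megaelectronvolt = 3.82929 × 10^-14 cal.
Then 8.790 × 3.82929 × 10^-14 ≈ 3.366 × 10^-13 cal.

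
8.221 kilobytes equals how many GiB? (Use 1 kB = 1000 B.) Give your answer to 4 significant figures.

1 kB = 9.31323e-7 GiB.
So 8.221 × 9.31323e-7 ≈ 7.656e-6 GiB.

7.656e-6 GiB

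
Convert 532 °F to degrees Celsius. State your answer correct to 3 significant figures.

278 degrees Celsius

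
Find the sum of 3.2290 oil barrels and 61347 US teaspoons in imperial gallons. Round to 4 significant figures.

179.4 imperial gallons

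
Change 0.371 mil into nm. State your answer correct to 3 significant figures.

1 mil = 25400.0 nm.
Thus 0.371 × 25400.0 ≈ 9420 nm.

9420 nanometers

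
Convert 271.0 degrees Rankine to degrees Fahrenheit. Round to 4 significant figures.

-188.7 degrees Fahrenheit

°R = °F + 459.67.
Applying the formula gives -188.7 °F.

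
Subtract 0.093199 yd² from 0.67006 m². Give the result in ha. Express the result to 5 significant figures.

0.67006 m² = 6.70060e-5 ha and 0.093199 yd² = 7.79262e-6 ha.
6.70060e-5 − 7.79262e-6 ≈ 5.9213e-5 ha.

5.9213e-5 ha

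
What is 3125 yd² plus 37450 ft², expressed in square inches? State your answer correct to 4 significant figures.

3125 yd² = 4.05000 × 10^6 in² and 37450 ft² = 5.39280 × 10^6 in².
4.05000 × 10^6 + 5.39280 × 10^6 ≈ 9.443 × 10^6 in².

9.443 × 10^6 in²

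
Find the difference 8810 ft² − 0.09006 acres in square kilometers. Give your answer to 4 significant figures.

0.0004540 square kilometers

8810 ft² = 0.000818476 km² and 0.09006 acre = 0.000364460 km².
0.000818476 − 0.000364460 ≈ 0.0004540 km².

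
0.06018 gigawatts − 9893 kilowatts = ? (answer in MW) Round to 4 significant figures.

50.29 MW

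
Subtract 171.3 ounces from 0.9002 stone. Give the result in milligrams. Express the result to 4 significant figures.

0.9002 st = 5.71653 × 10^6 mg and 171.3 oz = 4.85627 × 10^6 mg.
5.71653 × 10^6 − 4.85627 × 10^6 ≈ 860300 mg.

860300 milligrams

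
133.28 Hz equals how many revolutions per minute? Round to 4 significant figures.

1 Hz = 60.0000 rpm.
Then 133.28 × 60.0000 ≈ 7997 rpm.

7997 revolutions per minute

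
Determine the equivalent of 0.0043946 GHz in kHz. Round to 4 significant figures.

4395 kHz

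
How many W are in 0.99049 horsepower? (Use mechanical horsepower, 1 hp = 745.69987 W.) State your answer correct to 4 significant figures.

738.6 W

1 hp = 745.700 W.
So 0.99049 × 745.700 ≈ 738.6 W.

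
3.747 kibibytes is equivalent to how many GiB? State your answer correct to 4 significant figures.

3.573 × 10^-6 gibibytes

1 kibibyte = 9.53674 × 10^-7 GiB.
Thus 3.747 × 9.53674 × 10^-7 ≈ 3.573 × 10^-6 GiB.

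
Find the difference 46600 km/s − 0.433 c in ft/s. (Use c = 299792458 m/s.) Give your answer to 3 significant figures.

46600 km/s = 1.52887 × 10^8 ft/s and 0.433 c = 4.25886 × 10^8 ft/s.
1.52887 × 10^8 − 4.25886 × 10^8 ≈ -2.73 × 10^8 ft/s.

-2.73 × 10^8 feet per second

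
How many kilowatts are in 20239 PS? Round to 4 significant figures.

14890 kW

1 PS = 0.735499 kilowatts.
20239 × 0.735499 ≈ 14890 kW.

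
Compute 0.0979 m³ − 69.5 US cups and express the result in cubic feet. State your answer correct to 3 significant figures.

0.0979 m³ = 3.45731 ft³ and 69.5 US cup = 0.580675 ft³.
3.45731 − 0.580675 ≈ 2.88 ft³.

2.88 ft³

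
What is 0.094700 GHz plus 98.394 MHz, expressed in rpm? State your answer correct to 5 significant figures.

0.094700 GHz = 5.68200e+9 rpm and 98.394 MHz = 5.90364e+9 rpm.
5.68200e+9 + 5.90364e+9 ≈ 1.1586e+10 rpm.

1.1586e+10 rpm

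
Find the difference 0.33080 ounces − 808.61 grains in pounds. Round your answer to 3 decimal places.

-0.095 lb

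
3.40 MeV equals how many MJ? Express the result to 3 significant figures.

1 megaelectronvolt = 1.60218 × 10^-19 megajoules.
Thus 3.40 × 1.60218 × 10^-19 ≈ 5.45 × 10^-19 MJ.

5.45 × 10^-19 MJ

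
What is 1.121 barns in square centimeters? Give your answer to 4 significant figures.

1.121e-24 square centimeters

1 barn = 1.00000e-24 square centimeters.
Then 1.121 × 1.00000e-24 ≈ 1.121e-24 cm².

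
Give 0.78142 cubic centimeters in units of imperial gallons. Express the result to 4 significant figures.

0.0001719 imp gal

1 cubic centimeter = 0.000219969 imperial gallons.
Then 0.78142 × 0.000219969 ≈ 0.0001719 imp gal.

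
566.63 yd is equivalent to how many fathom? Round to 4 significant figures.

1 yard = 0.500000 fathom.
So 566.63 × 0.500000 ≈ 283.3 fathom.

283.3 fathoms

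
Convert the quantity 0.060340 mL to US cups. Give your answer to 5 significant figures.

1 mL = 0.00422675 US cups.
0.060340 × 0.00422675 ≈ 0.00025504 US cup.

0.00025504 US cup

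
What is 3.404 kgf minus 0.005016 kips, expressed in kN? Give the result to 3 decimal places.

0.011 kilonewtons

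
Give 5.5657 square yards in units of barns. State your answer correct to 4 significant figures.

1 square yard = 8.36127e+27 barns.
Thus 5.5657 × 8.36127e+27 ≈ 4.654e+28 barn.

4.654e+28 barns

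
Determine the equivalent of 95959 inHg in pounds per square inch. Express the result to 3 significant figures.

1 inHg = 0.491154 pounds per square inch.
Thus 95959 × 0.491154 ≈ 47100 psi.

47100 psi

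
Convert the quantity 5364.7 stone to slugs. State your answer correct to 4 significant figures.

1 st = 0.435133 slug.
Then 5364.7 × 0.435133 ≈ 2334 slug.

2334 slug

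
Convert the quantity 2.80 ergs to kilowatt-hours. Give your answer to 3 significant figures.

7.78e-14 kWh

1 erg = 2.77778e-14 kWh.
2.80 × 2.77778e-14 ≈ 7.78e-14 kWh.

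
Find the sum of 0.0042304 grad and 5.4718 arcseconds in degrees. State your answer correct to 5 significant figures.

0.0042304 grad = 0.00380736 ° and 5.4718 arcsec = 0.00151994 °.
0.00380736 + 0.00151994 ≈ 0.0053273 °.

0.0053273 degrees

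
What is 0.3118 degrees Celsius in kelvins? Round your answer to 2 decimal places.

K = °C + 273.15.
Applying the formula gives 273.46 K.

273.46 K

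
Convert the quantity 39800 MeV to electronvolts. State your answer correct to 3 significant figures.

1 megaelectronvolt = 1.00000e+6 electronvolts.
Then 39800 × 1.00000e+6 ≈ 3.98e+10 eV.

3.98e+10 electronvolts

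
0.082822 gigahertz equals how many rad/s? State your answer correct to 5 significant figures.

1 gigahertz = 6.28319e+9 radians per second.
So 0.082822 × 6.28319e+9 ≈ 5.2039e+8 rad/s.

5.2039e+8 rad/s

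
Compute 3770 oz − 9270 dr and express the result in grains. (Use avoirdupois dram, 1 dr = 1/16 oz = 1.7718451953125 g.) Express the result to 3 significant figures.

3770 oz = 1649375 gr and 9270 dr = 253476.6 gr.
1649375 − 253476.6 ≈ 1.40e+6 gr.

1.40e+6 grains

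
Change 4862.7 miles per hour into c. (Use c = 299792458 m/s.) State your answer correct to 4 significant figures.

7.251e-6 times the speed of light

1 mph = 1.49116e-9 c.
So 4862.7 × 1.49116e-9 ≈ 7.251e-6 c.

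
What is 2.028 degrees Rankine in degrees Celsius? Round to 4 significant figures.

°R = (°C + 273.15) × 9/5.
Applying the formula gives -272.0 °C.

-272.0 °C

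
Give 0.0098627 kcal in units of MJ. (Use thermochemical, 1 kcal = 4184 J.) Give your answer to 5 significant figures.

4.1266e-5 megajoules

1 kcal = 0.00418400 MJ.
Thus 0.0098627 × 0.00418400 ≈ 4.1266e-5 MJ.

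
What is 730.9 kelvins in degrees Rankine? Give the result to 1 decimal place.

1315.6 degrees Rankine

°R = K × 9/5.
Applying the formula gives 1315.6 °R.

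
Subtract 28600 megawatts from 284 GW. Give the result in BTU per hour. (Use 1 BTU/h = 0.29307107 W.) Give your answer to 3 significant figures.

8.71e+11 BTU per hour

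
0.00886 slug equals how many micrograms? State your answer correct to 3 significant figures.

1.29e+8 μg

1 slug = 1.45939e+10 μg.
Thus 0.00886 × 1.45939e+10 ≈ 1.29e+8 μg.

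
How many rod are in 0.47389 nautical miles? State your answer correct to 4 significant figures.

1 nautical mile = 368.249 rod.
0.47389 × 368.249 ≈ 174.5 rod.

174.5 rods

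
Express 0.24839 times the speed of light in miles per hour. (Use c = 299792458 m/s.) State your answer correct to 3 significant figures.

1.67e+8 mph

1 c = 6.70617e+8 mph.
Then 0.24839 × 6.70617e+8 ≈ 1.67e+8 mph.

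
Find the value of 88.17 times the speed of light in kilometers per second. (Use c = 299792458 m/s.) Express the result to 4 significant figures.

2.643e+7 km/s

1 speed of light = 299792 km/s.
Thus 88.17 × 299792 ≈ 2.643e+7 km/s.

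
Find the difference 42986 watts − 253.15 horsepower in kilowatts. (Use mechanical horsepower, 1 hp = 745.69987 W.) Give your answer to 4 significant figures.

42986 W = 42.9860 kW and 253.15 hp = 188.774 kW.
42.9860 − 188.774 ≈ -145.8 kW.

-145.8 kW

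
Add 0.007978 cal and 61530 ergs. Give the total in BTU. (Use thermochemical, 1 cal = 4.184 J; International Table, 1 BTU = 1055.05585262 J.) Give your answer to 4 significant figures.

3.747e-5 BTU

0.007978 cal = 3.16381e-5 BTU and 61530 erg = 5.83192e-6 BTU.
3.16381e-5 + 5.83192e-6 ≈ 3.747e-5 BTU.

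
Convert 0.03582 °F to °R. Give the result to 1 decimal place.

459.7 °R

°R = °F + 459.67.
Applying the formula gives 459.7 °R.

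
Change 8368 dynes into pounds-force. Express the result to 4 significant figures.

1 dyn = 2.24809 × 10^-6 lbf.
8368 × 2.24809 × 10^-6 ≈ 0.01881 lbf.

0.01881 pounds-force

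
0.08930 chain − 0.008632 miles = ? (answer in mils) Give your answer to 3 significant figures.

0.08930 chain = 70725.6 mil and 0.008632 mi = 546924 mil.
70725.6 − 546924 ≈ -476000 mil.

-476000 mil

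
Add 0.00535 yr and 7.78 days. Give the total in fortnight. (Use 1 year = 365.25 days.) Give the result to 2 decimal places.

0.70 fortnight

0.00535 yr = 0.139578 fortnight and 7.78 d = 0.555714 fortnight.
0.139578 + 0.555714 ≈ 0.70 fortnight.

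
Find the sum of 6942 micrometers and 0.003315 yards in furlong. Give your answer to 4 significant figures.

4.958 × 10^-5 furlongs

6942 μm = 3.45085 × 10^-5 furlong and 0.003315 yd = 1.50682 × 10^-5 furlong.
3.45085 × 10^-5 + 1.50682 × 10^-5 ≈ 4.958 × 10^-5 furlong.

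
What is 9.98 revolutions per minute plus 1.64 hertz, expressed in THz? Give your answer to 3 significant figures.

1.81 × 10^-12 terahertz

9.98 rpm = 1.66333 × 10^-13 THz and 1.64 Hz = 1.64000 × 10^-12 THz.
1.66333 × 10^-13 + 1.64000 × 10^-12 ≈ 1.81 × 10^-12 THz.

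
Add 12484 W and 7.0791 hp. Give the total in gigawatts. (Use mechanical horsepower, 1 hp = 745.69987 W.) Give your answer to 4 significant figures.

1.776e-5 GW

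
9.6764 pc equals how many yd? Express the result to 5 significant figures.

3.2653e+17 yd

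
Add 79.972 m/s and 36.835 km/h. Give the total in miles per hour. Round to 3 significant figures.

202 mph

79.972 m/s = 178.892 mph and 36.835 km/h = 22.8882 mph.
178.892 + 22.8882 ≈ 202 mph.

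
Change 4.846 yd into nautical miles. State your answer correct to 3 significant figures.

1 yard = 0.000493737 nmi.
So 4.846 × 0.000493737 ≈ 0.00239 nmi.

0.00239 nmi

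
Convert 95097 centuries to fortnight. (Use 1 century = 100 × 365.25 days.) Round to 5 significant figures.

2.4810e+8 fortnight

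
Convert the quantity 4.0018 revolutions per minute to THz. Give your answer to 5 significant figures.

1 rpm = 1.66667 × 10^-14 THz.
Then 4.0018 × 1.66667 × 10^-14 ≈ 6.6697 × 10^-14 THz.

6.6697 × 10^-14 terahertz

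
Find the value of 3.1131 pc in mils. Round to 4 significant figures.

1 pc = 1.21483 × 10^21 mils.
Then 3.1131 × 1.21483 × 10^21 ≈ 3.782 × 10^21 mil.

3.782 × 10^21 mils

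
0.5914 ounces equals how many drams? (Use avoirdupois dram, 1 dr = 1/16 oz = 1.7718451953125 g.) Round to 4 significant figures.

9.462 dr

1 ounce = 16.0000 drams.
So 0.5914 × 16.0000 ≈ 9.462 dr.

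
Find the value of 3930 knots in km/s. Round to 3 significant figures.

1 kn = 0.000514444 kilometers per second.
Then 3930 × 0.000514444 ≈ 2.02 km/s.

2.02 km/s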